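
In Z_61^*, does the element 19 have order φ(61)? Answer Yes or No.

No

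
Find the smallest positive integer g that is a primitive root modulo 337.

φ(337) = 337 − 1 = 336 = 2^4 · 3 · 7.
Test candidates g = 2, 3, … against the prime factors q ∈ {2, 3, 7} of φ(337): g is a generator iff g^(336/q) ≢ 1 for every such q.
g = 2: 2^168 ≡ 1 — hits 1, so not a primitive root.
g = 3: 3^168 ≡ 1 — hits 1, so not a primitive root.
g = 4: 4^168 ≡ 1 — hits 1, so not a primitive root.
g = 5: 5^168 ≡ 336; 5^112 ≡ 1 — hits 1, so not a primitive root.
g = 6: 6^168 ≡ 1 — hits 1, so not a primitive root.
g = 7: 7^168 ≡ 1 — hits 1, so not a primitive root.
g = 8: 8^168 ≡ 1 — hits 1, so not a primitive root.
g = 9: 9^168 ≡ 1 — hits 1, so not a primitive root.
g = 10: 10^168 ≡ 336; 10^112 ≡ 128; 10^48 ≡ 175 — none is 1, so 10 is a primitive root.
Hence the least primitive root of 337 is 10.

10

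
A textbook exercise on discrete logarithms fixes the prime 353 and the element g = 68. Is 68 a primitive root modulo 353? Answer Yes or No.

No

φ(353) = 353 − 1 = 352 = 2^5 · 11.
68 is a primitive root mod 353 iff 68^(φ(353)/q) ≢ 1 for every prime q | φ(353), i.e. q ∈ {2, 11}.
68^176 ≡ 1 (mod 353)  [q = 2: ≡ 1 ✗]
68^32 ≡ 217 (mod 353)  [q = 11: ≢ 1 ✓]
Since 68^176 ≡ 1, the order of 68 divides 176 < 352, so 68 is not a primitive root.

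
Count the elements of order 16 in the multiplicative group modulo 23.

0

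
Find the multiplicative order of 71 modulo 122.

60

ord(71) | φ(122) = φ(2)·φ(61) = 1·60 = 60 = 2^2 · 3 · 5.
Divisors of 60: 1, 2, 3, 4, 5, 6, 10, 12, 15, 20, 30, 60.
Test each divisor d:
71^1 ≡ 71 (mod 122)
71^2 ≡ 39 (mod 122)
71^3 ≡ 85 (mod 122)
71^4 ≡ 57 (mod 122)
71^5 ≡ 21 (mod 122)
71^6 ≡ 27 (mod 122)
71^10 ≡ 75 (mod 122)
71^12 ≡ 119 (mod 122)
71^15 ≡ 111 (mod 122)
71^20 ≡ 13 (mod 122)
71^30 ≡ 121 (mod 122)
71^60 ≡ 1 (mod 122) ✓
Hence ord(71) = 60.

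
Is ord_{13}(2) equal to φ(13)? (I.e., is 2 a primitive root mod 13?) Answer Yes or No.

Yes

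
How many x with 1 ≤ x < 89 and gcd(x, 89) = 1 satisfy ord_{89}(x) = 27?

0

φ(89) = 89 − 1 = 88 = 2^3 · 11.
(Z/89Z)^× is cyclic (|G| = 88); a cyclic group of order m has exactly φ(d) elements of each order d | m, and none otherwise.
Here 88 is not a multiple of 27, so there are no elements of order 27.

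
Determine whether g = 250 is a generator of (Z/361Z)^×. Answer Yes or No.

φ(361) = φ(19^2) = 19·(19−1) = 342 = 2 · 3^2 · 19.
Test 250^(342/q) mod 361 for each prime factor q of 342:
250^171 ≡ 360 (mod 361)  [q = 2: ≢ 1 ✓]
250^114 ≡ 292 (mod 361)  [q = 3: ≢ 1 ✓]
250^18 ≡ 20 (mod 361)  [q = 19: ≢ 1 ✓]
Every test exponent gives a nontrivial residue, hence 250 generates the full group.

Yes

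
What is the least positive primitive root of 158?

3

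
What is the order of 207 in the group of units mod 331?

10

Since 207 ∈ (Z/331Z)^×, its order divides φ(331) = 331 − 1 = 330 = 2 · 3 · 5 · 11.
Divisors of 330: 1, 2, 3, 5, 6, 10, 11, 15, 22, 30, 33, 55, 66, 110, 165, 330.
Evaluate successive powers at the divisors of 330:
207^1 ≡ 207 (mod 331)
207^2 ≡ 150 (mod 331)
207^3 ≡ 267 (mod 331)
207^5 ≡ 330 (mod 331)
207^6 ≡ 124 (mod 331)
207^10 ≡ 1 (mod 331) ✓
Hence ord(207) = 10.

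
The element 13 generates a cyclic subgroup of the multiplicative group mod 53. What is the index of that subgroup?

The order of 13 must divide φ(53) = 53 − 1 = 52 = 2^2 · 13.
Divisors of 52: 1, 2, 4, 13, 26, 52.
Test each divisor d:
13^1 ≡ 13 (mod 53)
13^2 ≡ 10 (mod 53)
13^4 ≡ 47 (mod 53)
13^13 ≡ 1 (mod 53) ✓
Thus |⟨13⟩| = ord(13) = 13.
Index = |(Z/53Z)^×| / |⟨13⟩| = 52 / 13 = 4.

4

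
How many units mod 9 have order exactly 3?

2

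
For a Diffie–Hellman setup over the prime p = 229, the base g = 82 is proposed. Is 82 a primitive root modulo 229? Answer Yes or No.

φ(229) = 229 − 1 = 228 = 2^2 · 3 · 19.
It suffices to check that the order of 82 is not a proper divisor of 228: compute 82^(228/q) for q ∈ {2, 3, 19}.
82^114 ≡ 1 (mod 229)  [q = 2: ≡ 1 ✗]
82^76 ≡ 94 (mod 229)  [q = 3: ≢ 1 ✓]
82^12 ≡ 218 (mod 229)  [q = 19: ≢ 1 ✓]
The check at q = 2 fails, so 82 generates a proper subgroup.

No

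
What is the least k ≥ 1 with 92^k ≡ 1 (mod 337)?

The order of 92 must divide φ(337) = 337 − 1 = 336 = 2^4 · 3 · 7.
Divisors of 336: 1, 2, 3, 4, 6, 7, 8, 12, 14, 16, 21, 24, 28, 42, 48, 56, 84, 112, 168, 336.
Test each divisor d:
92^1 ≡ 92
92^2 ≡ 39
92^3 ≡ 218
92^4 ≡ 173
92^6 ≡ 7
92^7 ≡ 307
92^8 ≡ 273
92^12 ≡ 49
92^14 ≡ 226
92^16 ≡ 52
92^21 ≡ 297
92^24 ≡ 42
92^28 ≡ 189
92^42 ≡ 252
92^48 ≡ 79
92^56 ≡ 336
92^84 ≡ 148
92^112 ≡ 1
The smallest such exponent is 112, so the order of 92 is 112.

112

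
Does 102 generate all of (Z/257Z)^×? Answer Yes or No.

φ(257) = 257 − 1 = 256 = 2^8.
It suffices to check that the order of 102 is not a proper divisor of 256: compute 102^(256/q) for q ∈ {2}.
102^128 ≡ 256 (mod 257)  [q = 2: ≢ 1 ✓]
All checks pass, so 102 has order 256 and is a primitive root modulo 257.

Yes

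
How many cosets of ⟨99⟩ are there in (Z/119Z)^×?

Since 99 ∈ (Z/119Z)^×, its order divides φ(119) = φ(7·17) = (7−1)·(17−1) = 6·16 = 96 = 2^5 · 3.
Divisors of 96: 1, 2, 3, 4, 6, 8, 12, 16, 24, 32, 48, 96.
Compute 99^d (mod 119) for the divisors d until we hit 1:
99^1 ≡ 99
99^2 ≡ 43
99^3 ≡ 92
99^4 ≡ 64
99^6 ≡ 15
99^8 ≡ 50
99^12 ≡ 106
99^16 ≡ 1
The order of 99 is 16, so the subgroup it generates has 16 elements.
The index is φ(119) / ord(99) = 96 / 16 = 6.

6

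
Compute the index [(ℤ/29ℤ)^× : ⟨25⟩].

4

Since 25 ∈ (Z/29Z)^×, its order divides φ(29) = 29 − 1 = 28 = 2^2 · 7.
Divisors of 28: 1, 2, 4, 7, 14, 28.
Check 25^d mod 29 for each divisor in increasing order:
25^1 ≡ 25 (mod 29)
25^2 ≡ 16 (mod 29)
25^4 ≡ 24 (mod 29)
25^7 ≡ 1 (mod 29) ✓
So ord_29(25) = 7, hence |⟨25⟩| = 7.
The index is φ(29) / ord(25) = 28 / 7 = 4.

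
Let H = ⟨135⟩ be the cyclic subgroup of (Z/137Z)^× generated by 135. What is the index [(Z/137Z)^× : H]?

2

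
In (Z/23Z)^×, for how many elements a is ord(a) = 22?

10

φ(23) = 23 − 1 = 22 = 2 · 11.
(Z/23Z)^× is cyclic (|G| = 22); a cyclic group of order m has exactly φ(d) elements of each order d | m, and none otherwise.
22 = 2 · 11 divides 22, and φ(22) = 10.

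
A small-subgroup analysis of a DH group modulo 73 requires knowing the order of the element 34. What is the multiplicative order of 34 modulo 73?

72

The order of 34 must divide φ(73) = 73 − 1 = 72 = 2^3 · 3^2.
Divisors of 72: 1, 2, 3, 4, 6, 8, 9, 12, 18, 24, 36, 72.
Check 34^d mod 73 for each divisor in increasing order:
34^1 ≡ 34 (mod 73)
34^2 ≡ 61 (mod 73)
34^3 ≡ 30 (mod 73)
34^4 ≡ 71 (mod 73)
34^6 ≡ 24 (mod 73)
34^8 ≡ 4 (mod 73)
34^9 ≡ 63 (mod 73)
34^12 ≡ 65 (mod 73)
34^18 ≡ 27 (mod 73)
34^24 ≡ 64 (mod 73)
34^36 ≡ 72 (mod 73)
34^72 ≡ 1 (mod 73) ✓
The smallest such exponent is 72, so the order of 34 is 72.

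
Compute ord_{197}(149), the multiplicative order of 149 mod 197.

Since 149 ∈ (Z/197Z)^×, its order divides φ(197) = 197 − 1 = 196 = 2^2 · 7^2.
Divisors of 196: 1, 2, 4, 7, 14, 28, 49, 98, 196.
Check 149^d mod 197 for each divisor in increasing order:
149^1 ≡ 149
149^2 ≡ 137
149^4 ≡ 54
149^7 ≡ 87
149^14 ≡ 83
149^28 ≡ 191
149^49 ≡ 14
149^98 ≡ 196
149^196 ≡ 1
Therefore the multiplicative order of 149 modulo 197 is 196.

196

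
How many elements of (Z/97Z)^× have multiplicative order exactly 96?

32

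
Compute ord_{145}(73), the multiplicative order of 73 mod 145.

28

Since 73 ∈ (Z/145Z)^×, its order divides φ(145) = φ(5·29) = (5−1)·(29−1) = 4·28 = 112 = 2^4 · 7.
Divisors of 112: 1, 2, 4, 7, 8, 14, 16, 28, 56, 112.
Test each divisor d:
73^1 ≡ 73
73^2 ≡ 109
73^4 ≡ 136
73^7 ≡ 17
73^8 ≡ 81
73^14 ≡ 144
73^16 ≡ 36
73^28 ≡ 1
Therefore the multiplicative order of 73 modulo 145 is 28.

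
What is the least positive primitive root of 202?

3

φ(202) = φ(2)·φ(101) = 1·100 = 100 = 2^2 · 5^2.
Test candidates g = 2, 3, … against the prime factors q ∈ {2, 5} of φ(202): g is a generator iff g^(100/q) ≢ 1 for every such q.
g = 2: gcd(2, 202) = 2 > 1, not a unit — skip.
g = 3: 3^50 ≡ 201; 3^20 ≡ 185 — none is 1, so 3 is a primitive root.
So 3 is the smallest generator of (Z/202Z)^×.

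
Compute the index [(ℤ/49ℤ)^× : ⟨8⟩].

6

Since 8 ∈ (Z/49Z)^×, its order divides φ(49) = φ(7^2) = 7·(7−1) = 42 = 2 · 3 · 7.
Divisors of 42: 1, 2, 3, 6, 7, 14, 21, 42.
Test each divisor d:
8^1 ≡ 8 (mod 49)
8^2 ≡ 15 (mod 49)
8^3 ≡ 22 (mod 49)
8^6 ≡ 43 (mod 49)
8^7 ≡ 1 (mod 49) ✓
The order of 8 is 7, so the subgroup it generates has 7 elements.
The index is φ(49) / ord(8) = 42 / 7 = 6.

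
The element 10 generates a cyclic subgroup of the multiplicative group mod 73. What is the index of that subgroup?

9

ord(10) | φ(73) = 73 − 1 = 72 = 2^3 · 3^2.
Divisors of 72: 1, 2, 3, 4, 6, 8, 9, 12, 18, 24, 36, 72.
Check 10^d mod 73 for each divisor in increasing order:
10^1 ≡ 10 (mod 73)
10^2 ≡ 27 (mod 73)
10^3 ≡ 51 (mod 73)
10^4 ≡ 72 (mod 73)
10^6 ≡ 46 (mod 73)
10^8 ≡ 1 (mod 73) ✓
The order of 10 is 8, so the subgroup it generates has 8 elements.
Index = |(Z/73Z)^×| / |⟨10⟩| = 72 / 8 = 9.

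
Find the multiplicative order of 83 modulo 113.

14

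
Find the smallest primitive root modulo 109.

φ(109) = 109 − 1 = 108 = 2^2 · 3^3.
Test candidates g = 2, 3, … against the prime factors q ∈ {2, 3} of φ(109): g is a generator iff g^(108/q) ≢ 1 for every such q.
g = 2: 2^54 ≡ 108; 2^36 ≡ 1 — hits 1, so not a primitive root.
g = 3: 3^54 ≡ 1 — hits 1, so not a primitive root.
g = 4: 4^54 ≡ 1 — hits 1, so not a primitive root.
g = 5: 5^54 ≡ 1 — hits 1, so not a primitive root.
g = 6: 6^54 ≡ 108; 6^36 ≡ 63 — none is 1, so 6 is a primitive root.
Hence the least primitive root of 109 is 6.

6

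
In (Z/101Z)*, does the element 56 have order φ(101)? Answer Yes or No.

No

φ(101) = 101 − 1 = 100 = 2^2 · 5^2.
An element g generates (Z/101Z)^× iff g^(100/q) ≢ 1 (mod 101) for each prime q ∈ {2, 5}.
56^50 ≡ 1 (mod 101)  [q = 2: ≡ 1 ✗]
56^20 ≡ 36 (mod 101)  [q = 5: ≢ 1 ✓]
Since 56^50 ≡ 1, the order of 56 divides 50 < 100, so 56 is not a primitive root.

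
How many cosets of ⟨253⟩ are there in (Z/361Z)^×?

2

The order of 253 must divide φ(361) = φ(19^2) = 19·(19−1) = 342 = 2 · 3^2 · 19.
Divisors of 342: 1, 2, 3, 6, 9, 18, 19, 38, 57, 114, 171, 342.
Check 253^d mod 361 for each divisor in increasing order:
253^1 ≡ 253
253^2 ≡ 112
253^3 ≡ 178
253^6 ≡ 277
253^9 ≡ 210
253^18 ≡ 58
253^19 ≡ 234
253^38 ≡ 245
253^57 ≡ 292
253^114 ≡ 68
253^171 ≡ 1
Thus |⟨253⟩| = ord(253) = 171.
[(Z/361Z)^× : ⟨253⟩] = 342/171 = 2.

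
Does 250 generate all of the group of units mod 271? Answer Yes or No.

No

φ(271) = 271 − 1 = 270 = 2 · 3^3 · 5.
An element g generates (Z/271Z)^× iff g^(270/q) ≢ 1 (mod 271) for each prime q ∈ {2, 3, 5}.
250^135 ≡ 1 (mod 271)  [q = 2: ≡ 1 ✗]
250^90 ≡ 242 (mod 271)  [q = 3: ≢ 1 ✓]
250^54 ≡ 244 (mod 271)  [q = 5: ≢ 1 ✓]
250^135 ≡ 1 shows ord(250) | 135, strictly less than φ(271); not a primitive root.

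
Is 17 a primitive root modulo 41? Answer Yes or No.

φ(41) = 41 − 1 = 40 = 2^3 · 5.
An element g generates (Z/41Z)^× iff g^(40/q) ≢ 1 (mod 41) for each prime q ∈ {2, 5}.
17^20 ≡ 40 (mod 41)  [q = 2: ≢ 1 ✓]
17^8 ≡ 16 (mod 41)  [q = 5: ≢ 1 ✓]
All checks pass, so 17 has order 40 and is a primitive root modulo 41.

Yes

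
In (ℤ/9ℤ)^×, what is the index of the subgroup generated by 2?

ord(2) | φ(9) = φ(3^2) = 3·(3−1) = 6 = 2 · 3.
Divisors of 6: 1, 2, 3, 6.
Evaluate successive powers at the divisors of 6:
2^1 ≡ 2 (mod 9)
2^2 ≡ 4 (mod 9)
2^3 ≡ 8 (mod 9)
2^6 ≡ 1 (mod 9) ✓
The order of 2 is 6, so the subgroup it generates has 6 elements.
Index = |(Z/9Z)^×| / |⟨2⟩| = 6 / 6 = 1.

1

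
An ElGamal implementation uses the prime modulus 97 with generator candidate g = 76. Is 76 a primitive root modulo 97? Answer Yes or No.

Yes

φ(97) = 97 − 1 = 96 = 2^5 · 3.
An element g generates (Z/97Z)^× iff g^(96/q) ≢ 1 (mod 97) for each prime q ∈ {2, 3}.
76^48 ≡ 96 (mod 97)  [q = 2: ≢ 1 ✓]
76^32 ≡ 61 (mod 97)  [q = 3: ≢ 1 ✓]
All checks pass, so 76 has order 96 and is a primitive root modulo 97.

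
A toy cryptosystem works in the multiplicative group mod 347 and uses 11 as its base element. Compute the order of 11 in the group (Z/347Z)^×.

173

By Lagrange's theorem, ord_347(11) divides φ(347) = 347 − 1 = 346 = 2 · 173.
Divisors of 346: 1, 2, 173, 346.
Check 11^d mod 347 for each divisor in increasing order:
11^1 ≡ 11 (mod 347)
11^2 ≡ 121 (mod 347)
11^173 ≡ 1 (mod 347) ✓
Therefore the multiplicative order of 11 modulo 347 is 173.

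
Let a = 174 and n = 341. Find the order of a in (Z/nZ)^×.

15

By Lagrange's theorem, ord_341(174) divides φ(341) = φ(11·31) = (11−1)·(31−1) = 10·30 = 300 = 2^2 · 3 · 5^2.
Divisors of 300: 1, 2, 3, 4, 5, 6, 10, 12, 15, 20, 25, 30, 50, 60, 75, 100, 150, 300.
Compute 174^d (mod 341) for the divisors d until we hit 1:
174^1 ≡ 174 (mod 341)
174^2 ≡ 268 (mod 341)
174^3 ≡ 256 (mod 341)
174^4 ≡ 214 (mod 341)
174^5 ≡ 67 (mod 341)
174^6 ≡ 64 (mod 341)
174^10 ≡ 56 (mod 341)
174^12 ≡ 4 (mod 341)
174^15 ≡ 1 (mod 341) ✓
Therefore the multiplicative order of 174 modulo 341 is 15.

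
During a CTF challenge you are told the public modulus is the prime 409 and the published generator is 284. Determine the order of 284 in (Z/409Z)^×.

34

ord(284) | φ(409) = 409 − 1 = 408 = 2^3 · 3 · 17.
Divisors of 408: 1, 2, 3, 4, 6, 8, 12, 17, 24, 34, 51, 68, 102, 136, 204, 408.
Compute 284^d (mod 409) for the divisors d until we hit 1:
284^1 ≡ 284 (mod 409)
284^2 ≡ 83 (mod 409)
284^3 ≡ 259 (mod 409)
284^4 ≡ 345 (mod 409)
284^6 ≡ 5 (mod 409)
284^8 ≡ 6 (mod 409)
284^12 ≡ 25 (mod 409)
284^17 ≡ 408 (mod 409)
284^24 ≡ 216 (mod 409)
284^34 ≡ 1 (mod 409) ✓
The smallest such exponent is 34, so the order of 284 is 34.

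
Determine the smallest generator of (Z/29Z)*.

2

φ(29) = 29 − 1 = 28 = 2^2 · 7.
Test candidates g = 2, 3, … against the prime factors q ∈ {2, 7} of φ(29): g is a generator iff g^(28/q) ≢ 1 for every such q.
g = 2: 2^14 ≡ 28; 2^4 ≡ 16 — none is 1, so 2 is a primitive root.
So 2 is the smallest generator of (Z/29Z)^×.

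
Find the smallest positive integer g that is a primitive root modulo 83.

2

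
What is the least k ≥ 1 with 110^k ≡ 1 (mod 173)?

172

Since 110 ∈ (Z/173Z)^×, its order divides φ(173) = 173 − 1 = 172 = 2^2 · 43.
Divisors of 172: 1, 2, 4, 43, 86, 172.
Compute 110^d (mod 173) for the divisors d until we hit 1:
110^1 ≡ 110 (mod 173)
110^2 ≡ 163 (mod 173)
110^4 ≡ 100 (mod 173)
110^43 ≡ 93 (mod 173)
110^86 ≡ 172 (mod 173)
110^172 ≡ 1 (mod 173) ✓
So ord_173(110) = 172.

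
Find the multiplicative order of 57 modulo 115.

44

ord(57) | φ(115) = φ(5·23) = (5−1)·(23−1) = 4·22 = 88 = 2^3 · 11.
Divisors of 88: 1, 2, 4, 8, 11, 22, 44, 88.
Test each divisor d:
57^1 ≡ 57 (mod 115)
57^2 ≡ 29 (mod 115)
57^4 ≡ 36 (mod 115)
57^8 ≡ 31 (mod 115)
57^11 ≡ 68 (mod 115)
57^22 ≡ 24 (mod 115)
57^44 ≡ 1 (mod 115) ✓
Therefore the multiplicative order of 57 modulo 115 is 44.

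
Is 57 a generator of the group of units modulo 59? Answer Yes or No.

No

φ(59) = 59 − 1 = 58 = 2 · 29.
57 is a primitive root mod 59 iff 57^(φ(59)/q) ≢ 1 for every prime q | φ(59), i.e. q ∈ {2, 29}.
57^29 ≡ 1 (mod 59)  [q = 2: ≡ 1 ✗]
57^2 ≡ 4 (mod 59)  [q = 29: ≢ 1 ✓]
Since 57^29 ≡ 1, the order of 57 divides 29 < 58, so 57 is not a primitive root.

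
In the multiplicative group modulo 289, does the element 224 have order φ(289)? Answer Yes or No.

No

φ(289) = φ(17^2) = 17·(17−1) = 272 = 2^4 · 17.
Test 224^(272/q) mod 289 for each prime factor q of 272:
224^136 ≡ 288 (mod 289)  [q = 2: ≢ 1 ✓]
224^16 ≡ 1 (mod 289)  [q = 17: ≡ 1 ✗]
224^16 ≡ 1 shows ord(224) | 16, strictly less than φ(289); not a primitive root.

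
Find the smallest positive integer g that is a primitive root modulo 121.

φ(121) = φ(11^2) = 11·(11−1) = 110 = 2 · 5 · 11.
g is a primitive root iff g^(110/q) ≢ 1 (mod 121) for each prime q ∈ {2, 5, 11}.
g = 2: 2^55 ≡ 120; 2^22 ≡ 81; 2^10 ≡ 56 — none is 1, so 2 is a primitive root.
So 2 is the smallest generator of (Z/121Z)^×.

2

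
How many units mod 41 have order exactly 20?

8

φ(41) = 41 − 1 = 40 = 2^3 · 5.
In a cyclic group of order 40, there are φ(d) elements of order d for each divisor d of 40, and zero for non-divisors.
20 = 2^2 · 5 divides 40, and φ(20) = 8.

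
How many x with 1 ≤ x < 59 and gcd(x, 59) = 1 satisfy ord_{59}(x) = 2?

φ(59) = 59 − 1 = 58 = 2 · 29.
(Z/59Z)^× is cyclic (|G| = 58); a cyclic group of order m has exactly φ(d) elements of each order d | m, and none otherwise.
2 | 58, and φ(2) = 2 − 1 = 1.

1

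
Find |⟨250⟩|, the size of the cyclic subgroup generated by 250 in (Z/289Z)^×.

272

Since 250 ∈ (Z/289Z)^×, its order divides φ(289) = φ(17^2) = 17·(17−1) = 272 = 2^4 · 17.
Divisors of 272: 1, 2, 4, 8, 16, 17, 34, 68, 136, 272.
Compute 250^d (mod 289) for the divisors d until we hit 1:
250^1 ≡ 250 (mod 289)
250^2 ≡ 76 (mod 289)
250^4 ≡ 285 (mod 289)
250^8 ≡ 16 (mod 289)
250^16 ≡ 256 (mod 289)
250^17 ≡ 131 (mod 289)
250^34 ≡ 110 (mod 289)
250^68 ≡ 251 (mod 289)
250^136 ≡ 288 (mod 289)
250^272 ≡ 1 (mod 289) ✓
The smallest such exponent is 272, so the order of 250 is 272.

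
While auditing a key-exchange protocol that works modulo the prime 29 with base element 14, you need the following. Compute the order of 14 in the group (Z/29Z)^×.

The order of 14 must divide φ(29) = 29 − 1 = 28 = 2^2 · 7.
Divisors of 28: 1, 2, 4, 7, 14, 28.
Compute 14^d (mod 29) for the divisors d until we hit 1:
14^1 ≡ 14 (mod 29)
14^2 ≡ 22 (mod 29)
14^4 ≡ 20 (mod 29)
14^7 ≡ 12 (mod 29)
14^14 ≡ 28 (mod 29)
14^28 ≡ 1 (mod 29) ✓
The smallest such exponent is 28, so the order of 14 is 28.

28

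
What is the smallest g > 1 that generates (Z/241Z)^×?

φ(241) = 241 − 1 = 240 = 2^4 · 3 · 5.
Test candidates g = 2, 3, … against the prime factors q ∈ {2, 3, 5} of φ(241): g is a generator iff g^(240/q) ≢ 1 for every such q.
g = 2: 2^120 ≡ 1 — hits 1, so not a primitive root.
g = 3: 3^120 ≡ 1 — hits 1, so not a primitive root.
g = 4: 4^120 ≡ 1 — hits 1, so not a primitive root.
g = 5: 5^120 ≡ 1 — hits 1, so not a primitive root.
g = 6: 6^120 ≡ 1 — hits 1, so not a primitive root.
g = 7: 7^120 ≡ 240; 7^80 ≡ 15; 7^48 ≡ 91 — none is 1, so 7 is a primitive root.
Hence the least primitive root of 241 is 7.

7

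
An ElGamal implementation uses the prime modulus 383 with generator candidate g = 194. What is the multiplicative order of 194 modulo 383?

382

Since 194 ∈ (Z/383Z)^×, its order divides φ(383) = 383 − 1 = 382 = 2 · 191.
Divisors of 382: 1, 2, 191, 382.
Evaluate successive powers at the divisors of 382:
194^1 ≡ 194
194^2 ≡ 102
194^191 ≡ 382
194^382 ≡ 1
Hence ord(194) = 382.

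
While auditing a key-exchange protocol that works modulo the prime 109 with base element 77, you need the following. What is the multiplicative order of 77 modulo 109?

By Lagrange's theorem, ord_109(77) divides φ(109) = 109 − 1 = 108 = 2^2 · 3^3.
Divisors of 108: 1, 2, 3, 4, 6, 9, 12, 18, 27, 36, 54, 108.
Check 77^d mod 109 for each divisor in increasing order:
77^1 ≡ 77 (mod 109)
77^2 ≡ 43 (mod 109)
77^3 ≡ 41 (mod 109)
77^4 ≡ 105 (mod 109)
77^6 ≡ 46 (mod 109)
77^9 ≡ 33 (mod 109)
77^12 ≡ 45 (mod 109)
77^18 ≡ 108 (mod 109)
77^27 ≡ 76 (mod 109)
77^36 ≡ 1 (mod 109) ✓
Therefore the multiplicative order of 77 modulo 109 is 36.

36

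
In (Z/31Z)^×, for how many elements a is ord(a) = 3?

2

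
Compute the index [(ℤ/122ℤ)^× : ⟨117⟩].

4

By Lagrange's theorem, ord_122(117) divides φ(122) = φ(2)·φ(61) = 1·60 = 60 = 2^2 · 3 · 5.
Divisors of 60: 1, 2, 3, 4, 5, 6, 10, 12, 15, 20, 30, 60.
Test each divisor d:
117^1 ≡ 117 (mod 122)
117^2 ≡ 25 (mod 122)
117^3 ≡ 119 (mod 122)
117^4 ≡ 15 (mod 122)
117^5 ≡ 47 (mod 122)
117^6 ≡ 9 (mod 122)
117^10 ≡ 13 (mod 122)
117^12 ≡ 81 (mod 122)
117^15 ≡ 1 (mod 122) ✓
The order of 117 is 15, so the subgroup it generates has 15 elements.
Index = |(Z/122Z)^×| / |⟨117⟩| = 60 / 15 = 4.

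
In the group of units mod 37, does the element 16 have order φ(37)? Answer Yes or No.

No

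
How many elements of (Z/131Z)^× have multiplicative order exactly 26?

12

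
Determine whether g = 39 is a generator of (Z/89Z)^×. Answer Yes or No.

φ(89) = 89 − 1 = 88 = 2^3 · 11.
It suffices to check that the order of 39 is not a proper divisor of 88: compute 39^(88/q) for q ∈ {2, 11}.
39^44 ≡ 1 (mod 89)  [q = 2: ≡ 1 ✗]
39^8 ≡ 2 (mod 89)  [q = 11: ≢ 1 ✓]
The check at q = 2 fails, so 39 generates a proper subgroup.

No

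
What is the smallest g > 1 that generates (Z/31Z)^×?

φ(31) = 31 − 1 = 30 = 2 · 3 · 5.
g is a primitive root iff g^(30/q) ≢ 1 (mod 31) for each prime q ∈ {2, 3, 5}.
g = 2: 2^15 ≡ 1 — hits 1, so not a primitive root.
g = 3: 3^15 ≡ 30; 3^10 ≡ 25; 3^6 ≡ 16 — none is 1, so 3 is a primitive root.
So 3 is the smallest generator of (Z/31Z)^×.

3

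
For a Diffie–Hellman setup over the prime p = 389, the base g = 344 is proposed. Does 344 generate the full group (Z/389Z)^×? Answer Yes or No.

φ(389) = 389 − 1 = 388 = 2^2 · 97.
344 is a primitive root mod 389 iff 344^(φ(389)/q) ≢ 1 for every prime q | φ(389), i.e. q ∈ {2, 97}.
344^194 ≡ 1 (mod 389)  [q = 2: ≡ 1 ✗]
344^4 ≡ 176 (mod 389)  [q = 97: ≢ 1 ✓]
344^194 ≡ 1 shows ord(344) | 194, strictly less than φ(389); not a primitive root.

No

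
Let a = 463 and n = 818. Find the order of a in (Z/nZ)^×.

6

By Lagrange's theorem, ord_818(463) divides φ(818) = φ(2)·φ(409) = 1·408 = 408 = 2^3 · 3 · 17.
Divisors of 408: 1, 2, 3, 4, 6, 8, 12, 17, 24, 34, 51, 68, 102, 136, 204, 408.
Test each divisor d:
463^1 ≡ 463 (mod 818)
463^2 ≡ 53 (mod 818)
463^3 ≡ 817 (mod 818)
463^4 ≡ 355 (mod 818)
463^6 ≡ 1 (mod 818) ✓
Therefore the multiplicative order of 463 modulo 818 is 6.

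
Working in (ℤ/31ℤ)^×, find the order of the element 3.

30

ord(3) | φ(31) = 31 − 1 = 30 = 2 · 3 · 5.
Divisors of 30: 1, 2, 3, 5, 6, 10, 15, 30.
Compute 3^d (mod 31) for the divisors d until we hit 1:
3^1 ≡ 3 (mod 31)
3^2 ≡ 9 (mod 31)
3^3 ≡ 27 (mod 31)
3^5 ≡ 26 (mod 31)
3^6 ≡ 16 (mod 31)
3^10 ≡ 25 (mod 31)
3^15 ≡ 30 (mod 31)
3^30 ≡ 1 (mod 31) ✓
The smallest such exponent is 30, so the order of 3 is 30.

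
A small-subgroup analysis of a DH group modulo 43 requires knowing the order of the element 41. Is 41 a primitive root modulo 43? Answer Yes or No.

No

φ(43) = 43 − 1 = 42 = 2 · 3 · 7.
41 is a primitive root mod 43 iff 41^(φ(43)/q) ≢ 1 for every prime q | φ(43), i.e. q ∈ {2, 3, 7}.
41^21 ≡ 1 (mod 43)  [q = 2: ≡ 1 ✗]
41^14 ≡ 1 (mod 43)  [q = 3: ≡ 1 ✗]
41^6 ≡ 21 (mod 43)  [q = 7: ≢ 1 ✓]
41^21 ≡ 1 shows ord(41) | 21, strictly less than φ(43); not a primitive root.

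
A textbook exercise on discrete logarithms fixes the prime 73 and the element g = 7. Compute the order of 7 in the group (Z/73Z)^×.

24

The order of 7 must divide φ(73) = 73 − 1 = 72 = 2^3 · 3^2.
Divisors of 72: 1, 2, 3, 4, 6, 8, 9, 12, 18, 24, 36, 72.
Test each divisor d:
7^1 ≡ 7
7^2 ≡ 49
7^3 ≡ 51
7^4 ≡ 65
7^6 ≡ 46
7^8 ≡ 64
7^9 ≡ 10
7^12 ≡ 72
7^18 ≡ 27
7^24 ≡ 1
Therefore the multiplicative order of 7 modulo 73 is 24.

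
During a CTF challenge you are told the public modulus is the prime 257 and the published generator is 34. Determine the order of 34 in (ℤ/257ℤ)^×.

32

By Lagrange's theorem, ord_257(34) divides φ(257) = 257 − 1 = 256 = 2^8.
Divisors of 256: 1, 2, 4, 8, 16, 32, 64, 128, 256.
Check 34^d mod 257 for each divisor in increasing order:
34^1 ≡ 34
34^2 ≡ 128
34^4 ≡ 193
34^8 ≡ 241
34^16 ≡ 256
34^32 ≡ 1
So ord_257(34) = 32.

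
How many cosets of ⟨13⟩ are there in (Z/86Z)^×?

2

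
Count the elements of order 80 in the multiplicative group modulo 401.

32

φ(401) = 401 − 1 = 400 = 2^4 · 5^2.
In a cyclic group of order 400, there are φ(d) elements of order d for each divisor d of 400, and zero for non-divisors.
80 = 2^4 · 5 divides 400, and φ(80) = 32.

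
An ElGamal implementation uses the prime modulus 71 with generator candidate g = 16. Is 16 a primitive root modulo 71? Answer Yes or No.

φ(71) = 71 − 1 = 70 = 2 · 5 · 7.
It suffices to check that the order of 16 is not a proper divisor of 70: compute 16^(70/q) for q ∈ {2, 5, 7}.
16^35 ≡ 1 (mod 71)  [q = 2: ≡ 1 ✗]
16^14 ≡ 25 (mod 71)  [q = 5: ≢ 1 ✓]
16^10 ≡ 32 (mod 71)  [q = 7: ≢ 1 ✓]
The check at q = 2 fails, so 16 generates a proper subgroup.

No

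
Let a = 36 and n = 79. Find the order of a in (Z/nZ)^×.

The order of 36 must divide φ(79) = 79 − 1 = 78 = 2 · 3 · 13.
Divisors of 78: 1, 2, 3, 6, 13, 26, 39, 78.
Test each divisor d:
36^1 ≡ 36 (mod 79)
36^2 ≡ 32 (mod 79)
36^3 ≡ 46 (mod 79)
36^6 ≡ 62 (mod 79)
36^13 ≡ 55 (mod 79)
36^26 ≡ 23 (mod 79)
36^39 ≡ 1 (mod 79) ✓
So ord_79(36) = 39.

39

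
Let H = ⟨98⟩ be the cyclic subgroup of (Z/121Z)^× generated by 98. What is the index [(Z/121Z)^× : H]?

5

The order of 98 must divide φ(121) = φ(11^2) = 11·(11−1) = 110 = 2 · 5 · 11.
Divisors of 110: 1, 2, 5, 10, 11, 22, 55, 110.
Compute 98^d (mod 121) for the divisors d until we hit 1:
98^1 ≡ 98 (mod 121)
98^2 ≡ 45 (mod 121)
98^5 ≡ 10 (mod 121)
98^10 ≡ 100 (mod 121)
98^11 ≡ 120 (mod 121)
98^22 ≡ 1 (mod 121) ✓
The order of 98 is 22, so the subgroup it generates has 22 elements.
The index is φ(121) / ord(98) = 110 / 22 = 5.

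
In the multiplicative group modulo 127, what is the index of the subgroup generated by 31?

2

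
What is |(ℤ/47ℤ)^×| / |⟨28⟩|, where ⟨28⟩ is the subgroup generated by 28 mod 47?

The order of 28 must divide φ(47) = 47 − 1 = 46 = 2 · 23.
Divisors of 46: 1, 2, 23, 46.
Check 28^d mod 47 for each divisor in increasing order:
28^1 ≡ 28 (mod 47)
28^2 ≡ 32 (mod 47)
28^23 ≡ 1 (mod 47) ✓
Thus |⟨28⟩| = ord(28) = 23.
Index = |(Z/47Z)^×| / |⟨28⟩| = 46 / 23 = 2.

2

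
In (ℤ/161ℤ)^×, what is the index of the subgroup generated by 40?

2

Since 40 ∈ (Z/161Z)^×, its order divides φ(161) = φ(7·23) = (7−1)·(23−1) = 6·22 = 132 = 2^2 · 3 · 11.
Divisors of 132: 1, 2, 3, 4, 6, 11, 12, 22, 33, 44, 66, 132.
Compute 40^d (mod 161) for the divisors d until we hit 1:
40^1 ≡ 40
40^2 ≡ 151
40^3 ≡ 83
40^4 ≡ 100
40^6 ≡ 127
40^11 ≡ 45
40^12 ≡ 29
40^22 ≡ 93
40^33 ≡ 160
40^44 ≡ 116
40^66 ≡ 1
The order of 40 is 66, so the subgroup it generates has 66 elements.
Index = |(Z/161Z)^×| / |⟨40⟩| = 132 / 66 = 2.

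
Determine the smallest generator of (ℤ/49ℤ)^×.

3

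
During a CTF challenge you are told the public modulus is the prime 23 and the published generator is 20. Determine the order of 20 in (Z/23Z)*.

By Lagrange's theorem, ord_23(20) divides φ(23) = 23 − 1 = 22 = 2 · 11.
Divisors of 22: 1, 2, 11, 22.
Evaluate successive powers at the divisors of 22:
20^1 ≡ 20
20^2 ≡ 9
20^11 ≡ 22
20^22 ≡ 1
The smallest such exponent is 22, so the order of 20 is 22.

22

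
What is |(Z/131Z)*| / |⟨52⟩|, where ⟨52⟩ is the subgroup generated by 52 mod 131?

ord(52) | φ(131) = 131 − 1 = 130 = 2 · 5 · 13.
Divisors of 130: 1, 2, 5, 10, 13, 26, 65, 130.
Evaluate successive powers at the divisors of 130:
52^1 ≡ 52
52^2 ≡ 84
52^5 ≡ 112
52^10 ≡ 99
52^13 ≡ 1
The order of 52 is 13, so the subgroup it generates has 13 elements.
The index is φ(131) / ord(52) = 130 / 13 = 10.

10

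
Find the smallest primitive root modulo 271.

φ(271) = 271 − 1 = 270 = 2 · 3^3 · 5.
g is a primitive root iff g^(270/q) ≢ 1 (mod 271) for each prime q ∈ {2, 3, 5}.
g = 2: 2^135 ≡ 1 — hits 1, so not a primitive root.
g = 3: 3^135 ≡ 270; 3^90 ≡ 1 — hits 1, so not a primitive root.
g = 4: 4^135 ≡ 1 — hits 1, so not a primitive root.
g = 5: 5^135 ≡ 1 — hits 1, so not a primitive root.
g = 6: 6^135 ≡ 270; 6^90 ≡ 242; 6^54 ≡ 10 — none is 1, so 6 is a primitive root.
So 6 is the smallest generator of (Z/271Z)^×.

6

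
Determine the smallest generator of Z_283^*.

φ(283) = 283 − 1 = 282 = 2 · 3 · 47.
g is a primitive root iff g^(282/q) ≢ 1 (mod 283) for each prime q ∈ {2, 3, 47}.
g = 2: 2^141 ≡ 282; 2^94 ≡ 1 — hits 1, so not a primitive root.
g = 3: 3^141 ≡ 282; 3^94 ≡ 238; 3^6 ≡ 163 — none is 1, so 3 is a primitive root.
Hence the least primitive root of 283 is 3.

3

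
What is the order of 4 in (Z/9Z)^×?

The order of 4 must divide φ(9) = φ(3^2) = 3·(3−1) = 6 = 2 · 3.
Divisors of 6: 1, 2, 3, 6.
Evaluate successive powers at the divisors of 6:
4^1 ≡ 4 (mod 9)
4^2 ≡ 7 (mod 9)
4^3 ≡ 1 (mod 9) ✓
Hence ord(4) = 3.

3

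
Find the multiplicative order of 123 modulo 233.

116

By Lagrange's theorem, ord_233(123) divides φ(233) = 233 − 1 = 232 = 2^3 · 29.
Divisors of 232: 1, 2, 4, 8, 29, 58, 116, 232.
Check 123^d mod 233 for each divisor in increasing order:
123^1 ≡ 123
123^2 ≡ 217
123^4 ≡ 23
123^8 ≡ 63
123^29 ≡ 89
123^58 ≡ 232
123^116 ≡ 1
Hence ord(123) = 116.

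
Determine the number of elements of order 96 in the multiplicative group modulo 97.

φ(97) = 97 − 1 = 96 = 2^5 · 3.
In a cyclic group of order 96, there are φ(d) elements of order d for each divisor d of 96, and zero for non-divisors.
96 = 2^5 · 3 divides 96, and φ(96) = 32.

32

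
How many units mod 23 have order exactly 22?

φ(23) = 23 − 1 = 22 = 2 · 11.
Since (Z/23Z)^× is cyclic of order 22, the number of elements of order d is φ(d) when d | 22 and 0 otherwise.
22 = 2 · 11 divides 22, and φ(22) = 10.

10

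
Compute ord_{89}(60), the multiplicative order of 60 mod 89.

ord(60) | φ(89) = 89 − 1 = 88 = 2^3 · 11.
Divisors of 88: 1, 2, 4, 8, 11, 22, 44, 88.
Test each divisor d:
60^1 ≡ 60
60^2 ≡ 40
60^4 ≡ 87
60^8 ≡ 4
60^11 ≡ 77
60^22 ≡ 55
60^44 ≡ 88
60^88 ≡ 1
Hence ord(60) = 88.

88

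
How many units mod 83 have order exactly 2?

1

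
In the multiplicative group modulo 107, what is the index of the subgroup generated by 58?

1

Since 58 ∈ (Z/107Z)^×, its order divides φ(107) = 107 − 1 = 106 = 2 · 53.
Divisors of 106: 1, 2, 53, 106.
Test each divisor d:
58^1 ≡ 58
58^2 ≡ 47
58^53 ≡ 106
58^106 ≡ 1
Thus |⟨58⟩| = ord(58) = 106.
The index is φ(107) / ord(58) = 106 / 106 = 1.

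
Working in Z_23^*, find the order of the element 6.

By Lagrange's theorem, ord_23(6) divides φ(23) = 23 − 1 = 22 = 2 · 11.
Divisors of 22: 1, 2, 11, 22.
Compute 6^d (mod 23) for the divisors d until we hit 1:
6^1 ≡ 6
6^2 ≡ 13
6^11 ≡ 1
Hence ord(6) = 11.

11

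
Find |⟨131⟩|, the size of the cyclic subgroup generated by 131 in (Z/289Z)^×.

By Lagrange's theorem, ord_289(131) divides φ(289) = φ(17^2) = 17·(17−1) = 272 = 2^4 · 17.
Divisors of 272: 1, 2, 4, 8, 16, 17, 34, 68, 136, 272.
Evaluate successive powers at the divisors of 272:
131^1 ≡ 131 (mod 289)
131^2 ≡ 110 (mod 289)
131^4 ≡ 251 (mod 289)
131^8 ≡ 288 (mod 289)
131^16 ≡ 1 (mod 289) ✓
Hence ord(131) = 16.

16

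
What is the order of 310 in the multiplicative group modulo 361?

ord(310) | φ(361) = φ(19^2) = 19·(19−1) = 342 = 2 · 3^2 · 19.
Divisors of 342: 1, 2, 3, 6, 9, 18, 19, 38, 57, 114, 171, 342.
Evaluate successive powers at the divisors of 342:
310^1 ≡ 310 (mod 361)
310^2 ≡ 74 (mod 361)
310^3 ≡ 197 (mod 361)
310^6 ≡ 182 (mod 361)
310^9 ≡ 115 (mod 361)
310^18 ≡ 229 (mod 361)
310^19 ≡ 234 (mod 361)
310^38 ≡ 245 (mod 361)
310^57 ≡ 292 (mod 361)
310^114 ≡ 68 (mod 361)
310^171 ≡ 1 (mod 361) ✓
Hence ord(310) = 171.

171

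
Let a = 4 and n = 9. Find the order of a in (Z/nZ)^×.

3

ord(4) | φ(9) = φ(3^2) = 3·(3−1) = 6 = 2 · 3.
Divisors of 6: 1, 2, 3, 6.
Compute 4^d (mod 9) for the divisors d until we hit 1:
4^1 ≡ 4 (mod 9)
4^2 ≡ 7 (mod 9)
4^3 ≡ 1 (mod 9) ✓
Hence ord(4) = 3.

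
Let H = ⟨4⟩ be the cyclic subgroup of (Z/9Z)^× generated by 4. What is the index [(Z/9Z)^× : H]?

ord(4) | φ(9) = φ(3^2) = 3·(3−1) = 6 = 2 · 3.
Divisors of 6: 1, 2, 3, 6.
Compute 4^d (mod 9) for the divisors d until we hit 1:
4^1 ≡ 4 (mod 9)
4^2 ≡ 7 (mod 9)
4^3 ≡ 1 (mod 9) ✓
Thus |⟨4⟩| = ord(4) = 3.
Index = |(Z/9Z)^×| / |⟨4⟩| = 6 / 3 = 2.

2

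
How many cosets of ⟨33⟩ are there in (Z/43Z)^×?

ord(33) | φ(43) = 43 − 1 = 42 = 2 · 3 · 7.
Divisors of 42: 1, 2, 3, 6, 7, 14, 21, 42.
Test each divisor d:
33^1 ≡ 33 (mod 43)
33^2 ≡ 14 (mod 43)
33^3 ≡ 32 (mod 43)
33^6 ≡ 35 (mod 43)
33^7 ≡ 37 (mod 43)
33^14 ≡ 36 (mod 43)
33^21 ≡ 42 (mod 43)
33^42 ≡ 1 (mod 43) ✓
The order of 33 is 42, so the subgroup it generates has 42 elements.
[(Z/43Z)^× : ⟨33⟩] = 42/42 = 1.

1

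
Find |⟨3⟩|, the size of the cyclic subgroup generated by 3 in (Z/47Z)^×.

23

Since 3 ∈ (Z/47Z)^×, its order divides φ(47) = 47 − 1 = 46 = 2 · 23.
Divisors of 46: 1, 2, 23, 46.
Evaluate successive powers at the divisors of 46:
3^1 ≡ 3
3^2 ≡ 9
3^23 ≡ 1
The smallest such exponent is 23, so the order of 3 is 23.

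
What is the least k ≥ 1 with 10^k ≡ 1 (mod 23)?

Since 10 ∈ (Z/23Z)^×, its order divides φ(23) = 23 − 1 = 22 = 2 · 11.
Divisors of 22: 1, 2, 11, 22.
Check 10^d mod 23 for each divisor in increasing order:
10^1 ≡ 10
10^2 ≡ 8
10^11 ≡ 22
10^22 ≡ 1
So ord_23(10) = 22.

22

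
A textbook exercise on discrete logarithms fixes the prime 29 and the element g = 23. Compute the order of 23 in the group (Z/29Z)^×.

By Lagrange's theorem, ord_29(23) divides φ(29) = 29 − 1 = 28 = 2^2 · 7.
Divisors of 28: 1, 2, 4, 7, 14, 28.
Evaluate successive powers at the divisors of 28:
23^1 ≡ 23
23^2 ≡ 7
23^4 ≡ 20
23^7 ≡ 1
The smallest such exponent is 7, so the order of 23 is 7.

7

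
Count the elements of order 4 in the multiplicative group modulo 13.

2

φ(13) = 13 − 1 = 12 = 2^2 · 3.
(Z/13Z)^× is cyclic (|G| = 12); a cyclic group of order m has exactly φ(d) elements of each order d | m, and none otherwise.
4 = 2^2 divides 12, and φ(4) = 2.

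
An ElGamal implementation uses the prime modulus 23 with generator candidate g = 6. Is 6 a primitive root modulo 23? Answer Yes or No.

φ(23) = 23 − 1 = 22 = 2 · 11.
It suffices to check that the order of 6 is not a proper divisor of 22: compute 6^(22/q) for q ∈ {2, 11}.
6^11 ≡ 1 (mod 23)  [q = 2: ≡ 1 ✗]
6^2 ≡ 13 (mod 23)  [q = 11: ≢ 1 ✓]
6^11 ≡ 1 shows ord(6) | 11, strictly less than φ(23); not a primitive root.

No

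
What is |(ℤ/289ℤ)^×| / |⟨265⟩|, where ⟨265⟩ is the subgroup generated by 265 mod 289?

1

By Lagrange's theorem, ord_289(265) divides φ(289) = φ(17^2) = 17·(17−1) = 272 = 2^4 · 17.
Divisors of 272: 1, 2, 4, 8, 16, 17, 34, 68, 136, 272.
Compute 265^d (mod 289) for the divisors d until we hit 1:
265^1 ≡ 265
265^2 ≡ 287
265^4 ≡ 4
265^8 ≡ 16
265^16 ≡ 256
265^17 ≡ 214
265^34 ≡ 134
265^68 ≡ 38
265^136 ≡ 288
265^272 ≡ 1
Thus |⟨265⟩| = ord(265) = 272.
Index = |(Z/289Z)^×| / |⟨265⟩| = 272 / 272 = 1.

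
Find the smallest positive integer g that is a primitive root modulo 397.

5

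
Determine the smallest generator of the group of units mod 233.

φ(233) = 233 − 1 = 232 = 2^3 · 29.
g is a primitive root iff g^(232/q) ≢ 1 (mod 233) for each prime q ∈ {2, 29}.
g = 2: 2^116 ≡ 1 — hits 1, so not a primitive root.
g = 3: 3^116 ≡ 232; 3^8 ≡ 37 — none is 1, so 3 is a primitive root.
Hence the least primitive root of 233 is 3.

3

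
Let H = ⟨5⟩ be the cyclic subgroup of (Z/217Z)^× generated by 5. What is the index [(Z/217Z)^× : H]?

30

By Lagrange's theorem, ord_217(5) divides φ(217) = φ(7·31) = (7−1)·(31−1) = 6·30 = 180 = 2^2 · 3^2 · 5.
Divisors of 180: 1, 2, 3, 4, 5, 6, 9, 10, 12, 15, 18, 20, 30, 36, 45, 60, 90, 180.
Compute 5^d (mod 217) for the divisors d until we hit 1:
5^1 ≡ 5 (mod 217)
5^2 ≡ 25 (mod 217)
5^3 ≡ 125 (mod 217)
5^4 ≡ 191 (mod 217)
5^5 ≡ 87 (mod 217)
5^6 ≡ 1 (mod 217) ✓
So ord_217(5) = 6, hence |⟨5⟩| = 6.
[(Z/217Z)^× : ⟨5⟩] = 180/6 = 30.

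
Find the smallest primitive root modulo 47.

5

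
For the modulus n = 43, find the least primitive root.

3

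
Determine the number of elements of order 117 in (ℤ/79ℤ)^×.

φ(79) = 79 − 1 = 78 = 2 · 3 · 13.
(Z/79Z)^× is cyclic (|G| = 78); a cyclic group of order m has exactly φ(d) elements of each order d | m, and none otherwise.
Here 78 is not a multiple of 117, so there are no elements of order 117.

0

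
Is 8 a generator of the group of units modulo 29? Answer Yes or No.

φ(29) = 29 − 1 = 28 = 2^2 · 7.
An element g generates (Z/29Z)^× iff g^(28/q) ≢ 1 (mod 29) for each prime q ∈ {2, 7}.
8^14 ≡ 28 (mod 29)  [q = 2: ≢ 1 ✓]
8^4 ≡ 7 (mod 29)  [q = 7: ≢ 1 ✓]
None equal 1, so ord_29(8) = 28: 8 is a primitive root.

Yes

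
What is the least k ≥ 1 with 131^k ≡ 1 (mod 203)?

By Lagrange's theorem, ord_203(131) divides φ(203) = φ(7·29) = (7−1)·(29−1) = 6·28 = 168 = 2^3 · 3 · 7.
Divisors of 168: 1, 2, 3, 4, 6, 7, 8, 12, 14, 21, 24, 28, 42, 56, 84, 168.
Compute 131^d (mod 203) for the divisors d until we hit 1:
131^1 ≡ 131
131^2 ≡ 109
131^3 ≡ 69
131^4 ≡ 107
131^6 ≡ 92
131^7 ≡ 75
131^8 ≡ 81
131^12 ≡ 141
131^14 ≡ 144
131^21 ≡ 41
131^24 ≡ 190
131^28 ≡ 30
131^42 ≡ 57
131^56 ≡ 88
131^84 ≡ 1
Hence ord(131) = 84.

84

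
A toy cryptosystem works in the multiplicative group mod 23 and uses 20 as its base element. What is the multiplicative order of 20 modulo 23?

22

Since 20 ∈ (Z/23Z)^×, its order divides φ(23) = 23 − 1 = 22 = 2 · 11.
Divisors of 22: 1, 2, 11, 22.
Test each divisor d:
20^1 ≡ 20 (mod 23)
20^2 ≡ 9 (mod 23)
20^11 ≡ 22 (mod 23)
20^22 ≡ 1 (mod 23) ✓
Therefore the multiplicative order of 20 modulo 23 is 22.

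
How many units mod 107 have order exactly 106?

φ(107) = 107 − 1 = 106 = 2 · 53.
Since (Z/107Z)^× is cyclic of order 106, the number of elements of order d is φ(d) when d | 106 and 0 otherwise.
106 = 2 · 53 divides 106, and φ(106) = 52.

52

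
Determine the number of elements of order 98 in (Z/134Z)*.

0

φ(134) = φ(2)·φ(67) = 1·66 = 66 = 2 · 3 · 11.
In a cyclic group of order 66, there are φ(d) elements of order d for each divisor d of 66, and zero for non-divisors.
98 does not divide 66, so no element of (Z/134Z)^× has order 98.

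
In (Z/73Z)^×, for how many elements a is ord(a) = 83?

0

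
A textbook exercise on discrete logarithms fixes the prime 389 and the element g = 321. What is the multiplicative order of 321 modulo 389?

97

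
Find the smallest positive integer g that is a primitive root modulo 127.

3

φ(127) = 127 − 1 = 126 = 2 · 3^2 · 7.
g is a primitive root iff g^(126/q) ≢ 1 (mod 127) for each prime q ∈ {2, 3, 7}.
g = 2: 2^63 ≡ 1 — hits 1, so not a primitive root.
g = 3: 3^63 ≡ 126; 3^42 ≡ 107; 3^18 ≡ 4 — none is 1, so 3 is a primitive root.
Hence the least primitive root of 127 is 3.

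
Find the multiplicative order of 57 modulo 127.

Since 57 ∈ (Z/127Z)^×, its order divides φ(127) = 127 − 1 = 126 = 2 · 3^2 · 7.
Divisors of 126: 1, 2, 3, 6, 7, 9, 14, 18, 21, 42, 63, 126.
Check 57^d mod 127 for each divisor in increasing order:
57^1 ≡ 57
57^2 ≡ 74
57^3 ≡ 27
57^6 ≡ 94
57^7 ≡ 24
57^9 ≡ 125
57^14 ≡ 68
57^18 ≡ 4
57^21 ≡ 108
57^42 ≡ 107
57^63 ≡ 126
57^126 ≡ 1
Therefore the multiplicative order of 57 modulo 127 is 126.

126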